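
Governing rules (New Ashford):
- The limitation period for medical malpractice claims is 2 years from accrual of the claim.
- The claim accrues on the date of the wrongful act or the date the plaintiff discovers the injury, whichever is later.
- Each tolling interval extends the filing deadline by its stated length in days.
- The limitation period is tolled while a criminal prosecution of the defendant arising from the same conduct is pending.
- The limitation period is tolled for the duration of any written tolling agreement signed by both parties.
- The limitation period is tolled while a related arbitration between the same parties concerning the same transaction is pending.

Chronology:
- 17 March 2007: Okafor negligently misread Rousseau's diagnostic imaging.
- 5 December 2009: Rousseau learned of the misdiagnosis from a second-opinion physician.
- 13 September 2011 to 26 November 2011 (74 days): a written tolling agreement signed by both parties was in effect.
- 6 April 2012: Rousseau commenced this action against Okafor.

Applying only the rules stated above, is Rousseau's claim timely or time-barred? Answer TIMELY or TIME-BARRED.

Taking the later of the act (17 March 2007) and discovery (5 December 2009), the claim accrued on 5 December 2009.
Adding the 2 years base period to 5 December 2009 gives a deadline of 5 December 2011, before any tolling.
The written tolling agreement from 13 September 2011 to 26 November 2011 tolled the period for 74 days, extending the deadline to 17 February 2012.
Filing on 6 April 2012 missed the 17 February 2012 deadline — the action is time-barred.

TIME-BARRED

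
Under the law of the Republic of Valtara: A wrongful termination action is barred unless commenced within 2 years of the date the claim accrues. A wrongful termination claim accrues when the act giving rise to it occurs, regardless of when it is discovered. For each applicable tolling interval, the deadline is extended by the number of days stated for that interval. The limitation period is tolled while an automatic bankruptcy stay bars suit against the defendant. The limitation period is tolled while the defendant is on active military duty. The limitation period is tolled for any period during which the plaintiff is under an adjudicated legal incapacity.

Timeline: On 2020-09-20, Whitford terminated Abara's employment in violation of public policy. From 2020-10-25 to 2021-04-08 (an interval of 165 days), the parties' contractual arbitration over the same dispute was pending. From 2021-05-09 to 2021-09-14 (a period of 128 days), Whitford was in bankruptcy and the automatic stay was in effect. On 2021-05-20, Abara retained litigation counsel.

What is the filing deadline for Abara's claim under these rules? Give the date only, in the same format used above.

2023-01-26

The claim accrued on 2020-09-20, when the wrongful act occurred.
Adding the 2 years base period to 2020-09-20 gives a deadline of 2022-09-20, before any tolling.
The period was tolled for 128 days by the automatic bankruptcy stay (2021-05-09 to 2021-09-14), pushing the deadline to 2023-01-26.
The pending related arbitration from 2020-10-25 to 2021-04-08 does not toll the period, because no stated rule makes a pending arbitration a tolling event.
Nothing else in the chronology tolls or restarts the period.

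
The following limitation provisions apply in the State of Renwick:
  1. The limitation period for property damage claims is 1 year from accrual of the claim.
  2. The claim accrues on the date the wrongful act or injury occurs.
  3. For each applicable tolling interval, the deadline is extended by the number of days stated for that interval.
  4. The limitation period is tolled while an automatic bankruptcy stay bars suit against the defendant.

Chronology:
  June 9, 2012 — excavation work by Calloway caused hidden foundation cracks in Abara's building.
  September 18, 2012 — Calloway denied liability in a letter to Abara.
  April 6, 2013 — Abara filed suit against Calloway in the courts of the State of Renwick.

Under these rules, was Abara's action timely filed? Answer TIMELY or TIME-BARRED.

TIMELY

The limitation period began to run on June 9, 2012.
The untolled deadline — 1 year after June 9, 2012 — is June 9, 2013.
None of the other events listed affects the running of the period under the stated rules.
Abara filed on April 6, 2013, before the June 9, 2013 deadline, so the action is timely.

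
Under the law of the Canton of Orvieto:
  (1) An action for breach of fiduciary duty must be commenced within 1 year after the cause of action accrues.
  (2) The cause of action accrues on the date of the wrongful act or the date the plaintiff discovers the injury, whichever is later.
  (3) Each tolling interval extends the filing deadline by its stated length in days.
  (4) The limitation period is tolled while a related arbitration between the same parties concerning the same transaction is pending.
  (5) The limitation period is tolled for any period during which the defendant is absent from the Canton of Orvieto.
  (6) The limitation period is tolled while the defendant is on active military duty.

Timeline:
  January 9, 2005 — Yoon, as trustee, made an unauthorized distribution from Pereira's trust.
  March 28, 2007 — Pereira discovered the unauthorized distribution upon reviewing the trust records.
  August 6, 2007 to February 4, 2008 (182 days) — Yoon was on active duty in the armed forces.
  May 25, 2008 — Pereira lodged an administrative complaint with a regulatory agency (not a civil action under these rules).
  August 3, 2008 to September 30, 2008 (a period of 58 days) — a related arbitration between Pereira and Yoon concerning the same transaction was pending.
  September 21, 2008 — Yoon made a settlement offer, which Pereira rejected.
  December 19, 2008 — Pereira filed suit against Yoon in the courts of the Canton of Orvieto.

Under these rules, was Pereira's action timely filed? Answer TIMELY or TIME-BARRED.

TIME-BARRED

The claim accrued on March 28, 2007 — the later of the January 9, 2005 act and the March 28, 2007 discovery.
The untolled deadline — 1 year after March 28, 2007 — is March 28, 2008.
Because the defendant's active military service ran from August 6, 2007 to February 4, 2008, the deadline is extended by 182 days to September 26, 2008.
The pending related arbitration from August 3, 2008 to September 30, 2008 tolled the period for 58 days, extending the deadline to November 23, 2008.
The other events in the timeline have no effect on the limitation period under the stated rules.
Pereira filed on December 19, 2008, after the November 23, 2008 deadline, so the action is time-barred.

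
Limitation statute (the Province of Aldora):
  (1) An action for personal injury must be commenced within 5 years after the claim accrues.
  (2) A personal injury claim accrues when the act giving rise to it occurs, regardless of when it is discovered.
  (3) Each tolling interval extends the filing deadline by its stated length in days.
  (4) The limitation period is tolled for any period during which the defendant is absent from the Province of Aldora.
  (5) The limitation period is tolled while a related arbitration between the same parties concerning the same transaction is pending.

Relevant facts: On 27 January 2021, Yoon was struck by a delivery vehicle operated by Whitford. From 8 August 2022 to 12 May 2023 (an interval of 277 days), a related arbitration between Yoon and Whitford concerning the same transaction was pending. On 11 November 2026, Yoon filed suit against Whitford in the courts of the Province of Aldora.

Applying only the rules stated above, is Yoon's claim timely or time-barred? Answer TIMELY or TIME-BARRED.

The limitation period began to run on 27 January 2021.
The untolled deadline — 5 years after 27 January 2021 — is 27 January 2026.
The pending related arbitration from 8 August 2022 to 12 May 2023 tolled the period for 277 days, extending the deadline to 31 October 2026.
Yoon filed on 11 November 2026, after the 31 October 2026 deadline, so the action is time-barred.

TIME-BARRED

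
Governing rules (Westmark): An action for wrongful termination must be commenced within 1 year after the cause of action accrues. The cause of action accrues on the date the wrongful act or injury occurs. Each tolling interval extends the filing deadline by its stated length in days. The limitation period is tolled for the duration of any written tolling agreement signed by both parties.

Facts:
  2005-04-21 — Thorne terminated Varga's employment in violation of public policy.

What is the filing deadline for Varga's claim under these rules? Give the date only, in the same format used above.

The cause of action accrued on 2005-04-21, the date of the act.
1 year from 2005-04-21 is 2006-04-21.

2006-04-21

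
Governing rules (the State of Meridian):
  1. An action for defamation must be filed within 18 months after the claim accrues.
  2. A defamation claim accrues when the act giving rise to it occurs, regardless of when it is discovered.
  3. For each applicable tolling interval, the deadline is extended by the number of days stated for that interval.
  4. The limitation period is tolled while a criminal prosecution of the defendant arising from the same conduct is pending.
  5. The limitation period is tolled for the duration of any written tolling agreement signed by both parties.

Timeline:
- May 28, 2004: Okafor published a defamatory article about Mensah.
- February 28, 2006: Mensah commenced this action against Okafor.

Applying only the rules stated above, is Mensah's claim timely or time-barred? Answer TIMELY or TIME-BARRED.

TIME-BARRED

The claim accrued on May 28, 2004, when the wrongful act occurred.
Adding the 18 months base period to May 28, 2004 gives a deadline of November 28, 2005, before any tolling.
Filing on February 28, 2006 missed the November 28, 2005 deadline — the action is time-barred.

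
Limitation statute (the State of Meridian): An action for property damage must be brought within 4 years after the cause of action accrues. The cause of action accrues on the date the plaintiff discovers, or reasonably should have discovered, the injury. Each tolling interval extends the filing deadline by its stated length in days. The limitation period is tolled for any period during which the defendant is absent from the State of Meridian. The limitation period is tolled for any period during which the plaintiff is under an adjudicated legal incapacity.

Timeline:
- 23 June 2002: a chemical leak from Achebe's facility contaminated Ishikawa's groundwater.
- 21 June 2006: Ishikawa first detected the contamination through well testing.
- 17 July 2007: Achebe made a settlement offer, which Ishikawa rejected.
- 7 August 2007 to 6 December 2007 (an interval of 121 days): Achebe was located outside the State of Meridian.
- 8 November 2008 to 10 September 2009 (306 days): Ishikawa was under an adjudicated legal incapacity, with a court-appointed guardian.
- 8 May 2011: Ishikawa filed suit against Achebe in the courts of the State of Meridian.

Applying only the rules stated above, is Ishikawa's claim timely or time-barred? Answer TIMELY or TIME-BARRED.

TIMELY

The claim did not accrue until Ishikawa discovered the injury on 21 June 2006; the 23 June 2002 act date does not start the clock under the stated rule.
Adding the 4 years base period to 21 June 2006 gives a deadline of 21 June 2010, before any tolling.
The period was tolled for 121 days by the defendant's absence from the jurisdiction (7 August 2007 to 6 December 2007), pushing the deadline to 20 October 2010.
The period was tolled for 306 days by the plaintiff's legal incapacity (8 November 2008 to 10 September 2009), pushing the deadline to 22 August 2011.
The other events in the timeline have no effect on the limitation period under the stated rules.
Ishikawa filed on 8 May 2011, before the 22 August 2011 deadline, so the action is timely.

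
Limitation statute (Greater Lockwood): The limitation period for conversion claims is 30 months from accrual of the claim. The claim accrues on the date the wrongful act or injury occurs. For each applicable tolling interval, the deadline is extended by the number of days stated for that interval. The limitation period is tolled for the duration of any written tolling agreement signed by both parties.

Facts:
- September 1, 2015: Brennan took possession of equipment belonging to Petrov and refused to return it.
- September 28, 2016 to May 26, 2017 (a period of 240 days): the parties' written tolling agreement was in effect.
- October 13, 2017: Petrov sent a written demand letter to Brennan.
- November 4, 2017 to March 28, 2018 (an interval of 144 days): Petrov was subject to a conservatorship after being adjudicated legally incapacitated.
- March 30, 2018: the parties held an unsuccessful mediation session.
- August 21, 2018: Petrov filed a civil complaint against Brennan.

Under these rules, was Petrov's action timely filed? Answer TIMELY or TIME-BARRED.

The claim accrued on September 1, 2015, the date of the act.
Adding the 30 months base period to September 1, 2015 gives a deadline of March 1, 2018, before any tolling.
The period was tolled for 240 days by the written tolling agreement (September 28, 2016 to May 26, 2017), pushing the deadline to October 27, 2018.
Although the plaintiff's incapacity ran from November 4, 2017 to March 28, 2018, the stated rules do not make that a tolling event, so it is disregarded.
The other events in the timeline have no effect on the limitation period under the stated rules.
Filing on August 21, 2018 beat the October 27, 2018 deadline — the action is timely.

TIMELY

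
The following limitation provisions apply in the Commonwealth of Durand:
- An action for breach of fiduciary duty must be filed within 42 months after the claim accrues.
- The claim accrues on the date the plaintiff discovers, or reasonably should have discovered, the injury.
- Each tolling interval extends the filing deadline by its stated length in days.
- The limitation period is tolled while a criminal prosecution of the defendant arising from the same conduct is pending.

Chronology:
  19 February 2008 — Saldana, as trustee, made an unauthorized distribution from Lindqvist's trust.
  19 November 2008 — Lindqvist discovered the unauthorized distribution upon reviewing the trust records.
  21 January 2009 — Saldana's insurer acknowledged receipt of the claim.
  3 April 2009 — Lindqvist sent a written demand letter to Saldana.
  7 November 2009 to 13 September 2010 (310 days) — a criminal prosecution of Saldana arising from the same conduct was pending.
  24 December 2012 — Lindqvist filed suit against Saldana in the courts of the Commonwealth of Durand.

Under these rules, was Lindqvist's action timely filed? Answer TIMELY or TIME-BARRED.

The claim did not accrue until Lindqvist discovered the injury on 19 November 2008; the 19 February 2008 act date does not start the clock under the stated rule.
The untolled deadline — 42 months after 19 November 2008 — is 19 May 2012.
Because the pending criminal prosecution ran from 7 November 2009 to 13 September 2010, the deadline is extended by 310 days to 25 March 2013.
The other events in the timeline have no effect on the limitation period under the stated rules.
Lindqvist filed on 24 December 2012, before the 25 March 2013 deadline, so the action is timely.

TIMELY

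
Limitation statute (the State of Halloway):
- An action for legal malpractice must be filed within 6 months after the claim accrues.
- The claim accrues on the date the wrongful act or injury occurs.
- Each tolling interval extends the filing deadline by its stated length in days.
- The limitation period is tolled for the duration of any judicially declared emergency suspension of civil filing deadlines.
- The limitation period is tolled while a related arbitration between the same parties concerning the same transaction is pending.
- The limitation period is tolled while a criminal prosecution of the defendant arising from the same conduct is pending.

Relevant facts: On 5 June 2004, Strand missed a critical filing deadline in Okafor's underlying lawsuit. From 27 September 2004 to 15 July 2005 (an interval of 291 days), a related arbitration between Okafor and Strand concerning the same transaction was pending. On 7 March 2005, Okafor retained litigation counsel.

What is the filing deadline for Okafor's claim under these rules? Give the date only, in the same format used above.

The claim accrued on 5 June 2004, when the wrongful act occurred.
Adding the 6 months base period to 5 June 2004 gives a deadline of 5 December 2004, before any tolling.
The pending related arbitration from 27 September 2004 to 15 July 2005 tolled the period for 291 days, extending the deadline to 22 September 2005.
The other events in the timeline have no effect on the limitation period under the stated rules.

22 September 2005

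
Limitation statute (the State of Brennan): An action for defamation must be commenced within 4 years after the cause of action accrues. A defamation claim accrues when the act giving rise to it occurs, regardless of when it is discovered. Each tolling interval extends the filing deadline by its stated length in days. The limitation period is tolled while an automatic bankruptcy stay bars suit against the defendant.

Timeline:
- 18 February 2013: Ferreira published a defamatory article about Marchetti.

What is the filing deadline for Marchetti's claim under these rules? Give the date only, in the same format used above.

18 February 2017

The limitation period began to run on 18 February 2013.
The untolled deadline — 4 years after 18 February 2013 — is 18 February 2017.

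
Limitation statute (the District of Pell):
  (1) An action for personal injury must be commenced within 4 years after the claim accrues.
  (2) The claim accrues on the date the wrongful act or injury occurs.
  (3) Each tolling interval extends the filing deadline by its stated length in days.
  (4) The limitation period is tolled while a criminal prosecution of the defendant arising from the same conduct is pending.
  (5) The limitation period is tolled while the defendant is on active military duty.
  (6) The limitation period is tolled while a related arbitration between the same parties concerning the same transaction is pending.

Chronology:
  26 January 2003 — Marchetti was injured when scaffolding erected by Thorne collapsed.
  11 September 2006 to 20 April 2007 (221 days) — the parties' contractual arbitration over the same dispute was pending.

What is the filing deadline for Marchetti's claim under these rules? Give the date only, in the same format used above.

The claim accrued on 26 January 2003, when the wrongful act occurred.
4 years from 26 January 2003 is 26 January 2007.
Because the pending related arbitration ran from 11 September 2006 to 20 April 2007, the deadline is extended by 221 days to 4 September 2007.

4 September 2007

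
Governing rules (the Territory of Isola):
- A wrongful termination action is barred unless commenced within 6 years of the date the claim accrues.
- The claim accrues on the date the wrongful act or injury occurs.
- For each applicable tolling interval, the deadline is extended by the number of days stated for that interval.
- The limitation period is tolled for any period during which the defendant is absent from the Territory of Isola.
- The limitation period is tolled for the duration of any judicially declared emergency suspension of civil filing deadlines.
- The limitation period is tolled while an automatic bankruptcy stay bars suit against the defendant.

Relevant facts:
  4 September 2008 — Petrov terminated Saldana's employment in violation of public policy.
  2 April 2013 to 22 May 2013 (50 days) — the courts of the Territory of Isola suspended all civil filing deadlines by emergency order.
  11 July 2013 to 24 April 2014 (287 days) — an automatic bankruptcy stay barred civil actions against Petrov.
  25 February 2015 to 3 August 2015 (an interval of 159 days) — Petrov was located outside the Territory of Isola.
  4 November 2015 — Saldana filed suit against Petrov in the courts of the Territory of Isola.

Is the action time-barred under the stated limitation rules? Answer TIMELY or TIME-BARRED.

The limitation period began to run on 4 September 2008.
6 years from 4 September 2008 is 4 September 2014.
The emergency suspension of filing deadlines from 2 April 2013 to 22 May 2013 tolled the period for 50 days, extending the deadline to 24 October 2014.
The period was tolled for 287 days by the automatic bankruptcy stay (11 July 2013 to 24 April 2014), pushing the deadline to 7 August 2015.
The period was tolled for 159 days by the defendant's absence from the jurisdiction (25 February 2015 to 3 August 2015), pushing the deadline to 13 January 2016.
Saldana filed on 4 November 2015, before the 13 January 2016 deadline, so the action is timely.

TIMELY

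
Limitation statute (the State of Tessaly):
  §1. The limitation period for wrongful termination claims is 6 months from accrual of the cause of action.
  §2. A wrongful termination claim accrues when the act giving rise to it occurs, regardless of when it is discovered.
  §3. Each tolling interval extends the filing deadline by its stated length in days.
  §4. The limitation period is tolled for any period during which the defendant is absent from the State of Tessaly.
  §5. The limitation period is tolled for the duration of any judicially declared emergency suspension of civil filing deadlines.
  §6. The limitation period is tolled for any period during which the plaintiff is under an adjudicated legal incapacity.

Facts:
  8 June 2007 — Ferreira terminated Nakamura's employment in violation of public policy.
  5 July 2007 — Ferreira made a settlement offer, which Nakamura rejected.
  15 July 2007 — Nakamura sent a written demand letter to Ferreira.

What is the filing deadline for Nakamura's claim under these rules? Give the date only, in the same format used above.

The cause of action accrued on 8 June 2007, the date of the act.
6 months from 8 June 2007 is 8 December 2007.
None of the other events listed affects the running of the period under the stated rules.

8 December 2007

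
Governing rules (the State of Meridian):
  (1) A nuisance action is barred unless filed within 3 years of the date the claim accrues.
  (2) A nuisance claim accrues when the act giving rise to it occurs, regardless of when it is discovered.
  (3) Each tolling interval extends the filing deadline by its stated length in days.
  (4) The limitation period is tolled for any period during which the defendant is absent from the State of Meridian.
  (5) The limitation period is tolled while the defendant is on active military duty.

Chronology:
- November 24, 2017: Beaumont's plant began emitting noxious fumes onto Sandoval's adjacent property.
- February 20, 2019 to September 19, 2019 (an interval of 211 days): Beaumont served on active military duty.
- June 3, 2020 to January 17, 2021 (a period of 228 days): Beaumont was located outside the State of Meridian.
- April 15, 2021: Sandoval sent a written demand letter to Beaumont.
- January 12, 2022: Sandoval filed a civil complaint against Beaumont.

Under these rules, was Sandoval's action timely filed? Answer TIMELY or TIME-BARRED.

TIMELY

The claim accrued on November 24, 2017, the date of the act.
The untolled deadline — 3 years after November 24, 2017 — is November 24, 2020.
The defendant's active military service from February 20, 2019 to September 19, 2019 tolled the period for 211 days, extending the deadline to June 23, 2021.
The period was tolled for 228 days by the defendant's absence from the jurisdiction (June 3, 2020 to January 17, 2021), pushing the deadline to February 6, 2022.
Nothing else in the chronology tolls or restarts the period.
The January 12, 2022 filing precedes the February 6, 2022 deadline; the claim is timely.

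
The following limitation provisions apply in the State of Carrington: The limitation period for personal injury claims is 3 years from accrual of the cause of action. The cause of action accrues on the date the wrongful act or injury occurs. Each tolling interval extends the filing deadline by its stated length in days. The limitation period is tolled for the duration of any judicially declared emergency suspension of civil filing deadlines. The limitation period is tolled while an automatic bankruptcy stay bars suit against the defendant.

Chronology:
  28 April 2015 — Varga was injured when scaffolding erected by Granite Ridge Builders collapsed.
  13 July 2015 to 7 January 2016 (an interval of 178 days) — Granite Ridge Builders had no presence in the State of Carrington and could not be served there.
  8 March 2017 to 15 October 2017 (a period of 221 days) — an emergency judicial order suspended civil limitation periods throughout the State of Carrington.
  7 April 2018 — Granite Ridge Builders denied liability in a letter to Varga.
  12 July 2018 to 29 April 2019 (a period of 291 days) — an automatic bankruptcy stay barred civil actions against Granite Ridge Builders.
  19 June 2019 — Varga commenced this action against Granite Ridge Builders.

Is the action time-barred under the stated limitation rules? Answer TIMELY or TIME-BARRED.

The limitation period began to run on 28 April 2015.
Adding the 3 years base period to 28 April 2015 gives a deadline of 28 April 2018, before any tolling.
Because the emergency suspension of filing deadlines ran from 8 March 2017 to 15 October 2017, the deadline is extended by 221 days to 5 December 2018.
The automatic bankruptcy stay from 12 July 2018 to 29 April 2019 tolled the period for 291 days, extending the deadline to 22 September 2019.
No stated provision tolls the period for the defendant's absence, so the interval from 13 July 2015 to 7 January 2016 has no effect on the deadline.
The other events in the timeline have no effect on the limitation period under the stated rules.
Filing on 19 June 2019 beat the 22 September 2019 deadline — the action is timely.

TIMELY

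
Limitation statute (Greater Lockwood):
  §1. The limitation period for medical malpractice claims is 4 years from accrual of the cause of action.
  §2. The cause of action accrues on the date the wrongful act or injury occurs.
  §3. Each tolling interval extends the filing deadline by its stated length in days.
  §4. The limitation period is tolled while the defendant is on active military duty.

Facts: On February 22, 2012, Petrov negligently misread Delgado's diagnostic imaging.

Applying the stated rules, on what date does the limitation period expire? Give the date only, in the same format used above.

February 22, 2016

The limitation period began to run on February 22, 2012.
The untolled deadline — 4 years after February 22, 2012 — is February 22, 2016.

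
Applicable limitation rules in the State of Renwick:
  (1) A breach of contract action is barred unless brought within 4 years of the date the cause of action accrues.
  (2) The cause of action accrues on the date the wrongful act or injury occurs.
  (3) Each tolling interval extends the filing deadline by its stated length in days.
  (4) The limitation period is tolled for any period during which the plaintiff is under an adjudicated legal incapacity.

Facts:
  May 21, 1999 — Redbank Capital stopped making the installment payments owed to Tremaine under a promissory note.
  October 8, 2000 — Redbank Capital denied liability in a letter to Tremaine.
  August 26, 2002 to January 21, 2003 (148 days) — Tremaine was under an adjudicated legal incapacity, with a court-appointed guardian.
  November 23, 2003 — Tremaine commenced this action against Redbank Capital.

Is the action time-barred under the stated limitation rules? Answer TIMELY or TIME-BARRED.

TIME-BARRED

The limitation period began to run on May 21, 1999.
4 years from May 21, 1999 is May 21, 2003.
Because the plaintiff's legal incapacity ran from August 26, 2002 to January 21, 2003, the deadline is extended by 148 days to October 16, 2003.
The other events in the timeline have no effect on the limitation period under the stated rules.
The November 23, 2003 filing falls after the October 16, 2003 deadline; the claim is time-barred.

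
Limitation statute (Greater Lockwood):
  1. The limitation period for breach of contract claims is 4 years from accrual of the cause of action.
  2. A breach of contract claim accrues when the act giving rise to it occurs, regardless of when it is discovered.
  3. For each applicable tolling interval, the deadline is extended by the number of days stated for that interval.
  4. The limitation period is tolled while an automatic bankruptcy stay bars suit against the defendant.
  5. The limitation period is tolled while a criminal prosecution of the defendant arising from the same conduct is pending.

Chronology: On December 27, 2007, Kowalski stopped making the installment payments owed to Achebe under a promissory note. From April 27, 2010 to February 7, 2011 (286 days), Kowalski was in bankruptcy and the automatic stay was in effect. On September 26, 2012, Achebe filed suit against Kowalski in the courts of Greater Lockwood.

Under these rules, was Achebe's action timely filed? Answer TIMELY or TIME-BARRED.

The claim accrued on December 27, 2007, when the wrongful act occurred.
4 years from December 27, 2007 is December 27, 2011.
The period was tolled for 286 days by the automatic bankruptcy stay (April 27, 2010 to February 7, 2011), pushing the deadline to October 8, 2012.
Filing on September 26, 2012 beat the October 8, 2012 deadline — the action is timely.

TIMELY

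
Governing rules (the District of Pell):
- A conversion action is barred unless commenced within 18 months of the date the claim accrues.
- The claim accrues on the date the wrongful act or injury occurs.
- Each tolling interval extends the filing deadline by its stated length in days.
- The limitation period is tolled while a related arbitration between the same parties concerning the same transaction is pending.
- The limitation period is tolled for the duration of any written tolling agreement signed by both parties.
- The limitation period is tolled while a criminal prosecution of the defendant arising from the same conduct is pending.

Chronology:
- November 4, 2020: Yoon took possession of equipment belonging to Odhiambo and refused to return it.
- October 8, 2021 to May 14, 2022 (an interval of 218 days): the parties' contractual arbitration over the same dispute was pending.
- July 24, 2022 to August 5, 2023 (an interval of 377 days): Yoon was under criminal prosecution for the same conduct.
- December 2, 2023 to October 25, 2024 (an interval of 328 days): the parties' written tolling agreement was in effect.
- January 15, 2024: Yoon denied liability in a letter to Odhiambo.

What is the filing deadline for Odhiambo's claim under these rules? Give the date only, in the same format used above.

The claim accrued on November 4, 2020, the date of the act.
Adding the 18 months base period to November 4, 2020 gives a deadline of May 4, 2022, before any tolling.
Because the pending related arbitration ran from October 8, 2021 to May 14, 2022, the deadline is extended by 218 days to December 8, 2022.
The pending criminal prosecution from July 24, 2022 to August 5, 2023 tolled the period for 377 days, extending the deadline to December 20, 2023.
The written tolling agreement from December 2, 2023 to October 25, 2024 tolled the period for 328 days, extending the deadline to November 12, 2024.
None of the other events listed affects the running of the period under the stated rules.

November 12, 2024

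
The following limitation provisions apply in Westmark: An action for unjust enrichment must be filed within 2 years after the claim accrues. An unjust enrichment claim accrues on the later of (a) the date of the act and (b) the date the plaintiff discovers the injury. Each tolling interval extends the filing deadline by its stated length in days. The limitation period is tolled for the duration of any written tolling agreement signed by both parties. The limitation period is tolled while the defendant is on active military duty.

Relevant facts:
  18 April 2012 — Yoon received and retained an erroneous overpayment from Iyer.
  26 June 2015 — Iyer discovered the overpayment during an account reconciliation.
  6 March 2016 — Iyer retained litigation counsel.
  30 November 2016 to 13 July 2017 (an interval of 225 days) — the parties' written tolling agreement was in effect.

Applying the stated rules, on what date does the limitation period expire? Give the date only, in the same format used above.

6 February 2018

Because discovery on 26 June 2015 post-dates the 18 April 2012 act, accrual under the later-of rule falls on 26 June 2015.
2 years from 26 June 2015 is 26 June 2017.
Because the written tolling agreement ran from 30 November 2016 to 13 July 2017, the deadline is extended by 225 days to 6 February 2018.
Nothing else in the chronology tolls or restarts the period.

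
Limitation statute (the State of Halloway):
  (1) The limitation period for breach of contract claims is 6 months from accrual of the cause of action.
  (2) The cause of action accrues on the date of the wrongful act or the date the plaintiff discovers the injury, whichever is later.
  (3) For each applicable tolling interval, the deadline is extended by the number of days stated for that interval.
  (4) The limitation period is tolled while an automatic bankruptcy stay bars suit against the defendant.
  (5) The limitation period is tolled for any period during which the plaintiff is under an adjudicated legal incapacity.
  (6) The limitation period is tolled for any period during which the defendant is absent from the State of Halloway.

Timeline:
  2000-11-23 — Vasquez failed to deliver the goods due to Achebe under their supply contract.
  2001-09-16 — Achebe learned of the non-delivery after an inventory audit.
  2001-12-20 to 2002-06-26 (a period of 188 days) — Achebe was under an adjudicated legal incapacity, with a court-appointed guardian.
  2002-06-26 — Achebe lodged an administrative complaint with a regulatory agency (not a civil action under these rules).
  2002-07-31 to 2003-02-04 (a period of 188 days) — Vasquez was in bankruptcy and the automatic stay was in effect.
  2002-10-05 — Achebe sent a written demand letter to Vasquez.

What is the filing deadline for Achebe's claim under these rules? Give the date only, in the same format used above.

2003-03-27

The claim accrued on 2001-09-16 — the later of the 2000-11-23 act and the 2001-09-16 discovery.
The untolled deadline — 6 months after 2001-09-16 — is 2002-03-16.
The plaintiff's legal incapacity from 2001-12-20 to 2002-06-26 tolled the period for 188 days, extending the deadline to 2002-09-20.
Because the automatic bankruptcy stay ran from 2002-07-31 to 2003-02-04, the deadline is extended by 188 days to 2003-03-27.
The other events in the timeline have no effect on the limitation period under the stated rules.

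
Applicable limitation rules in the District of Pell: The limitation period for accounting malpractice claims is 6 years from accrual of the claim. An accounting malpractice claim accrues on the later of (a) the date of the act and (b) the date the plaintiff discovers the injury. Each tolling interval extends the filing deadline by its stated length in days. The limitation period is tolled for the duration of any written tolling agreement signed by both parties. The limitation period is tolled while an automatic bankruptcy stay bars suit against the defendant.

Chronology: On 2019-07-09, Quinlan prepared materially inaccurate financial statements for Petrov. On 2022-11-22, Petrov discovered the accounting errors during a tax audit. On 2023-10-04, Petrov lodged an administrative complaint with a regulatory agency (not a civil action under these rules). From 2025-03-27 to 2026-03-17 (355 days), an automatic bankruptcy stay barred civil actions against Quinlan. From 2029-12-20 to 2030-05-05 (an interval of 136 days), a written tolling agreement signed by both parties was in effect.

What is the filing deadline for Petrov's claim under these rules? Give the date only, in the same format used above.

2029-11-12

Taking the later of the act (2019-07-09) and discovery (2022-11-22), the claim accrued on 2022-11-22.
Adding the 6 years base period to 2022-11-22 gives a deadline of 2028-11-22, before any tolling.
Because the automatic bankruptcy stay ran from 2025-03-27 to 2026-03-17, the deadline is extended by 355 days to 2029-11-12.
The written tolling agreement from 2029-12-20 to 2030-05-05 began after the period had already run on 2029-11-12, so it has no tolling effect.
None of the other events listed affects the running of the period under the stated rules.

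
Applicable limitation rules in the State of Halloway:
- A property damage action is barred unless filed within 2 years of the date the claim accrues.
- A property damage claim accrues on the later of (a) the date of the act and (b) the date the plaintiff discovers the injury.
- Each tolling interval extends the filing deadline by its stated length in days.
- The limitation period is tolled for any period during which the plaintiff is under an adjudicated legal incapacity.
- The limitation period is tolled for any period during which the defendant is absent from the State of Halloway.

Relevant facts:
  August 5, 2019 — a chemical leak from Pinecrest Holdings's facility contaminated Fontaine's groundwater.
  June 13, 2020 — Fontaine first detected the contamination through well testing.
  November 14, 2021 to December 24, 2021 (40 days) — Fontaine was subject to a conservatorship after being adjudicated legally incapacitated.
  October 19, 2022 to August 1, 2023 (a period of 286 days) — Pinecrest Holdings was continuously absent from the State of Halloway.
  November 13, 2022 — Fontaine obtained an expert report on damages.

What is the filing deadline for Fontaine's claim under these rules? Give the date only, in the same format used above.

The claim accrued on June 13, 2020 — the later of the August 5, 2019 act and the June 13, 2020 discovery.
The untolled deadline — 2 years after June 13, 2020 — is June 13, 2022.
Because the plaintiff's legal incapacity ran from November 14, 2021 to December 24, 2021, the deadline is extended by 40 days to July 23, 2022.
The defendant's absence from the jurisdiction starting October 19, 2022 came too late — the period had run on July 23, 2022 — and so does not extend the deadline.
None of the other events listed affects the running of the period under the stated rules.

July 23, 2022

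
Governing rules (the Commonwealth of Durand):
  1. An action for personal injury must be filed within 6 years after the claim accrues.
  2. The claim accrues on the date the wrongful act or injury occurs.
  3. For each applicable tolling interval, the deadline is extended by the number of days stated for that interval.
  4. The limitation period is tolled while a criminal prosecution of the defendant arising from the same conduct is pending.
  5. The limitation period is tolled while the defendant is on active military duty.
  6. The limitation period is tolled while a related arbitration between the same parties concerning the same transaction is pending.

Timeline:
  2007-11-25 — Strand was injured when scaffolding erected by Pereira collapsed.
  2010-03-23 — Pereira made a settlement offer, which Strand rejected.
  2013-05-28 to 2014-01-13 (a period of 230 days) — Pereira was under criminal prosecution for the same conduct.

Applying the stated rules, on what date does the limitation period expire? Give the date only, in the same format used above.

The claim accrued on 2007-11-25, when the wrongful act occurred.
6 years from 2007-11-25 is 2013-11-25.
Because the pending criminal prosecution ran from 2013-05-28 to 2014-01-13, the deadline is extended by 230 days to 2014-07-13.
Nothing else in the chronology tolls or restarts the period.

2014-07-13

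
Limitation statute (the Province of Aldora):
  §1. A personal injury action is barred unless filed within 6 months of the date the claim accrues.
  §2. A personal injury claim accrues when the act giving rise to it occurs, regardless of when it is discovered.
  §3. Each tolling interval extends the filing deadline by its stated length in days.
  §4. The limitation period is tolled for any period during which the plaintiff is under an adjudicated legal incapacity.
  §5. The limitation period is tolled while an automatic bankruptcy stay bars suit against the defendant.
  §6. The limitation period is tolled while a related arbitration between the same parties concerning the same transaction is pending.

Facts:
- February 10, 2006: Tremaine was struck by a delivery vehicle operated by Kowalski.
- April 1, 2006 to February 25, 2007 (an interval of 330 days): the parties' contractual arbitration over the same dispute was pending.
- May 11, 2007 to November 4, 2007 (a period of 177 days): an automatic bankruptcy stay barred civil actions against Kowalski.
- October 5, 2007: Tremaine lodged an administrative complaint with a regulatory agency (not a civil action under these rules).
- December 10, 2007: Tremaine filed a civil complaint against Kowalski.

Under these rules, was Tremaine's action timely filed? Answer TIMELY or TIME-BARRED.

TIMELY

The claim accrued on February 10, 2006, when the wrongful act occurred.
The untolled deadline — 6 months after February 10, 2006 — is August 10, 2006.
The pending related arbitration from April 1, 2006 to February 25, 2007 tolled the period for 330 days, extending the deadline to July 6, 2007.
The automatic bankruptcy stay from May 11, 2007 to November 4, 2007 tolled the period for 177 days, extending the deadline to December 30, 2007.
The other events in the timeline have no effect on the limitation period under the stated rules.
Filing on December 10, 2007 beat the December 30, 2007 deadline — the action is timely.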